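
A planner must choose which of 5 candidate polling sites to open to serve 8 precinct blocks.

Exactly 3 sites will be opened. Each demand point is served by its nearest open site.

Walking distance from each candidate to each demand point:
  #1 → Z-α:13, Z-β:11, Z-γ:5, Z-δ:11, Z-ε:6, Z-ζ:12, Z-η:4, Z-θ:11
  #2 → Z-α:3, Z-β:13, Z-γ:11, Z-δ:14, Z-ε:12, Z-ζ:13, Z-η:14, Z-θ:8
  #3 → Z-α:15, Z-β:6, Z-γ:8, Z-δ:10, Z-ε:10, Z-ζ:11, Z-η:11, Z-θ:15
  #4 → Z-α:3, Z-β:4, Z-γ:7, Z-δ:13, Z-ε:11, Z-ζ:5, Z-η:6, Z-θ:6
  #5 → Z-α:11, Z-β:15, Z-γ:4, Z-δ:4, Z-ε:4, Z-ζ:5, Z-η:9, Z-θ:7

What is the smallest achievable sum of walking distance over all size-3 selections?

34

Open {#1, #4, #5}.
  Z-α→#4 3, Z-β→#4 4, Z-γ→#5 4, Z-δ→#5 4, Z-ε→#5 4, Z-ζ→#4 5, Z-η→#1 4, Z-θ→#4 6  ⇒ total 34.
Compare {#2, #4, #5}: total 36.
Compare {#3, #4, #5}: total 36.
No size-3 selection does better; minimum is 34.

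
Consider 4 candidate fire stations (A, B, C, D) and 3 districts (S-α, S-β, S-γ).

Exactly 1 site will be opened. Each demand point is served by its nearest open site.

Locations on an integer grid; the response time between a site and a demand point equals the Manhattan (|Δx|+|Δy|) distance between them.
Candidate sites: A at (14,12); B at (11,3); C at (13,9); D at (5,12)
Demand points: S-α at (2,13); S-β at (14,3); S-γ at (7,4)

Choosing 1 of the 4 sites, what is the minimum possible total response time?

27

Open {B}.
  S-α→B 19, S-β→B 3, S-γ→B 5  ⇒ total 27.
Compare {D}: total 32.
Compare {C}: total 33.
No size-1 selection does better; minimum is 27.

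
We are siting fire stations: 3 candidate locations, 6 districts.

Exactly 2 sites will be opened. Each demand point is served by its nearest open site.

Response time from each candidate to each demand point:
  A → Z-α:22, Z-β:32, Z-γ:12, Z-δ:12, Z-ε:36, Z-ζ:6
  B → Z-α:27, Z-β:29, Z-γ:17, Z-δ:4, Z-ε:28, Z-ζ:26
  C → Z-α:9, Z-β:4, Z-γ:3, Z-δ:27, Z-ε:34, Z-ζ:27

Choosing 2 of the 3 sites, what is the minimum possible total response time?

Open {A, C}.
  Z-α→C 9, Z-β→C 4, Z-γ→C 3, Z-δ→A 12, Z-ε→C 34, Z-ζ→A 6  ⇒ total 68.
Compare {B, C}: total 74.
Compare {A, B}: total 101.

68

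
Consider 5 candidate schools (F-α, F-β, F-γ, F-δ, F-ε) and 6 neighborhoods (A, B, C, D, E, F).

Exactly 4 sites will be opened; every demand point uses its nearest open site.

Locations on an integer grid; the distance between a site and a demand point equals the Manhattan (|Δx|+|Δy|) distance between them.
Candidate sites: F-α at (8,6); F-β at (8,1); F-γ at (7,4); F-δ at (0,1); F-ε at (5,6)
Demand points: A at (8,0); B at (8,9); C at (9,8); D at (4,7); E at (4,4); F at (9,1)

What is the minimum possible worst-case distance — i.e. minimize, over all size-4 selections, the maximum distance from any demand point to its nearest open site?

Open {F-α, F-β, F-γ, F-ε}.
  Farthest demand point is B at distance 3 (to F-α); all others are ≤ 3.
With {F-α, F-β, F-δ, F-ε} the worst case is 3.
With {F-α, F-β, F-γ, F-δ} the worst case is 5.
No size-4 selection achieves below 3.

3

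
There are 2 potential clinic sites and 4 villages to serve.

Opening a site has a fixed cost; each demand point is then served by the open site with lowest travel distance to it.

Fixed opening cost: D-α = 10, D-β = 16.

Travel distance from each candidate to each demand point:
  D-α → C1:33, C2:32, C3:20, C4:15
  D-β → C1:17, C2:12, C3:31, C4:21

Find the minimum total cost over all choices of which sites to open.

Open {D-α, D-β}: assign each demand point to its cheapest open site.
  C1→D-β 17, C2→D-β 12, C3→D-α 20, C4→D-α 15
  travel distance 64, fixed 26 → total 90.
Compare {D-β}: travel distance 81 + fixed 16 = 97.
Compare {D-α}: travel distance 100 + fixed 10 = 110.

90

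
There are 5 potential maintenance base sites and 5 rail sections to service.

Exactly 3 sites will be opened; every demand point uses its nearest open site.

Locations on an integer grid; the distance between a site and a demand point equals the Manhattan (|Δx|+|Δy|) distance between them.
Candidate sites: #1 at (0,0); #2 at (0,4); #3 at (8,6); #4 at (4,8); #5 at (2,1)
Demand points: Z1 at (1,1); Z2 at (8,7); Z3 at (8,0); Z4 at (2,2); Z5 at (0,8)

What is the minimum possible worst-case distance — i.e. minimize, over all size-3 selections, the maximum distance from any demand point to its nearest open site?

6

Open {#1, #2, #3}.
  Farthest demand point is Z3 at distance 6 (to #3); all others are ≤ 6.
With {#1, #3, #4} the worst case is 6.
With {#2, #3, #4} the worst case is 6.
No size-3 selection achieves below 6.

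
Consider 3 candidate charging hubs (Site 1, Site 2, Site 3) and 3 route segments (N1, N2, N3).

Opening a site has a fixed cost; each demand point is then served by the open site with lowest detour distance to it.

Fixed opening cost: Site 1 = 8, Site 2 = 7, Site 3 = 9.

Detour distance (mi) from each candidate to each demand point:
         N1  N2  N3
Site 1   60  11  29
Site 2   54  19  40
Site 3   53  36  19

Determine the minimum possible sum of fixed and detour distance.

100

Open {Site 1, Site 3}: assign each demand point to its cheapest open site.
  N1→Site 3 53, N2→Site 1 11, N3→Site 3 19
  detour distance 83, fixed 17 → total 100.
Compare {Site 2, Site 3}: detour distance 91 + fixed 16 = 107.
Compare {Site 1, Site 2, Site 3}: detour distance 83 + fixed 24 = 107.
Compare {Site 1}: detour distance 100 + fixed 8 = 108.
All other subsets cost ≥ 107. Minimum total cost: 100.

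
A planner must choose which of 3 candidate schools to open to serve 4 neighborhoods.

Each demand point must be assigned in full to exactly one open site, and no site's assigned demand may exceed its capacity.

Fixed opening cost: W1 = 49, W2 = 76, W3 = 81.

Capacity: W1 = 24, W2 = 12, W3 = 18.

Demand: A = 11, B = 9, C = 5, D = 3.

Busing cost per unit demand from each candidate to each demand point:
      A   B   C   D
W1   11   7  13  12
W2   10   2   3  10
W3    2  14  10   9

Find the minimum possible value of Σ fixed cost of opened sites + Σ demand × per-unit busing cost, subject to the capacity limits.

Open {W2, W3}; cheapest assignment that respects the capacities:
  W2 (cap 12, load 12): B, D — cost 9×2 + 3×10 = 48
  W3 (cap 18, load 16): A, C — cost 11×2 + 5×10 = 72
  Shipping 120, fixed 157 → total 277.
  Any other capacity-feasible assignment to {W2, W3} ships for at least 120.
Compare {W1, W3}: its best feasible assignment gives total 301.
Compare {W1, W2, W3}: its best feasible assignment gives total 326.
Every other set of open sites that can feasibly serve all demand totals ≥ 301 even under its best assignment. Minimum: 277.

277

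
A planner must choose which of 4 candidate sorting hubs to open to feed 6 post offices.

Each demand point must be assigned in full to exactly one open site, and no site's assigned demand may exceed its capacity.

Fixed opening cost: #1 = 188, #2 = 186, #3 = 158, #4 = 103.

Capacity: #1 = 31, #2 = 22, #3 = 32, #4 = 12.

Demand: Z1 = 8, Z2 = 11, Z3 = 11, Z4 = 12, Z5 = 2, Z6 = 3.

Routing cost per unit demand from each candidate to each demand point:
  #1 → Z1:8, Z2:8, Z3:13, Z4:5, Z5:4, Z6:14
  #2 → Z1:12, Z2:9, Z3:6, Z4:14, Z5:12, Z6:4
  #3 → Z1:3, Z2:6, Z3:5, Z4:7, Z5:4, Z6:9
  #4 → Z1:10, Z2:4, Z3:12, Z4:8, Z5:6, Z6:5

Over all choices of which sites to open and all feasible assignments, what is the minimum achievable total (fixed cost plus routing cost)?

601

Open {#1, #3}; cheapest assignment that respects the capacities:
  #1 (cap 31, load 17): Z4, Z5, Z6 — cost 12×5 + 2×4 + 3×14 = 110
  #3 (cap 32, load 30): Z1, Z2, Z3 — cost 8×3 + 11×6 + 11×5 = 145
  Shipping 255, fixed 346 → total 601.
  Any other capacity-feasible assignment to {#1, #3} ships for at least 255.
Compare {#2, #3}: its best feasible assignment gives total 620.
Compare {#1, #3, #4}: its best feasible assignment gives total 667.
Every other set of open sites that can feasibly serve all demand totals ≥ 620 even under its best assignment. Minimum: 601.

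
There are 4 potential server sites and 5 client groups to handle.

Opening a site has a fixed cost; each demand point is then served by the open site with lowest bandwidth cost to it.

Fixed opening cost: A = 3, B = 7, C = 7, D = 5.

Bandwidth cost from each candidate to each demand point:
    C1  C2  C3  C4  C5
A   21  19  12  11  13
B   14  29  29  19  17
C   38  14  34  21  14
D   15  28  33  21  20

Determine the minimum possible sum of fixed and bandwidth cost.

78

Open {A, D}: assign each demand point to its cheapest open site.
  C1→D 15, C2→A 19, C3→A 12, C4→A 11, C5→A 13
  bandwidth cost 70, fixed 8 → total 78.
Compare {A}: bandwidth cost 76 + fixed 3 = 79.
Compare {A, B}: bandwidth cost 69 + fixed 10 = 79.
Compare {A, C, D}: bandwidth cost 65 + fixed 15 = 80.
All other subsets cost ≥ 79. Minimum total cost: 78.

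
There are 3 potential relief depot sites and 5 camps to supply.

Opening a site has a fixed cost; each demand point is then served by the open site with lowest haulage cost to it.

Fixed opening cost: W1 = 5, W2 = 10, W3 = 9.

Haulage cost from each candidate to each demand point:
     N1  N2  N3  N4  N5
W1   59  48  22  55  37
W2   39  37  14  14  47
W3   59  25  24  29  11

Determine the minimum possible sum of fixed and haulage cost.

Open {W2, W3}: assign each demand point to its cheapest open site.
  N1→W2 39, N2→W3 25, N3→W2 14, N4→W2 14, N5→W3 11
  haulage cost 103, fixed 19 → total 122.
Compare {W1, W2, W3}: haulage cost 103 + fixed 24 = 127.
Compare {W1, W2}: haulage cost 141 + fixed 15 = 156.
Compare {W3}: haulage cost 148 + fixed 9 = 157.
All other subsets cost ≥ 127. Minimum total cost: 122.

122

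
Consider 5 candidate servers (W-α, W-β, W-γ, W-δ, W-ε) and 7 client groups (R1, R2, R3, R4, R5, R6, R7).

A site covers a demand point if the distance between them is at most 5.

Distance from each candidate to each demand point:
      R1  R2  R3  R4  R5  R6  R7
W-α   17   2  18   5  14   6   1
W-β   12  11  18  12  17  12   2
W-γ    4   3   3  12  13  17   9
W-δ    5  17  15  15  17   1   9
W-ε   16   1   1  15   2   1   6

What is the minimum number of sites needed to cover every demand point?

3

Coverage sets (demand points within 5 of each site):
  W-α: {R2, R4, R7}
  W-β: {R7}
  W-γ: {R1, R2, R3}
  W-δ: {R1, R6}
  W-ε: {R2, R3, R5, R6}
No 2 sites suffice: every size-2 union leaves at least one demand point uncovered.
But {W-α, W-γ, W-ε} covers everything, so the minimum is 3.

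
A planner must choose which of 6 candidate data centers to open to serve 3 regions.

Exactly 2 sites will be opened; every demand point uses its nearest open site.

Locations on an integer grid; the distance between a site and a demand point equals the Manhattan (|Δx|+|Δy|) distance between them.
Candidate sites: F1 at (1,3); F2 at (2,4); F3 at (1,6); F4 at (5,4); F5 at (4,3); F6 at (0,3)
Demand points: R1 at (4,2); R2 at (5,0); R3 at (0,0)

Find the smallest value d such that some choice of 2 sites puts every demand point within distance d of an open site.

Open {F1, F4}.
  Farthest demand point is R2 at distance 4 (to F4); all others are ≤ 4.
With {F1, F5} the worst case is 4.
With {F4, F6} the worst case is 4.
No size-2 selection achieves below 4.

4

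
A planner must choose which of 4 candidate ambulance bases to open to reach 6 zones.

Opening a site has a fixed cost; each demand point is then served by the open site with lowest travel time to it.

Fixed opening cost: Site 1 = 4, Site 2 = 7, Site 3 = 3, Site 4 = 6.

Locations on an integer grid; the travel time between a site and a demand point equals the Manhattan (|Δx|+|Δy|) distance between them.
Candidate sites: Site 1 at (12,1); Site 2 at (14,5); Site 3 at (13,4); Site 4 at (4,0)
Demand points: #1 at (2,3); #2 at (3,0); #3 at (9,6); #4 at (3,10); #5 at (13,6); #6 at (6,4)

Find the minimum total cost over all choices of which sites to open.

40

Open {Site 3, Site 4}: assign each demand point to its cheapest open site.
  #1→Site 4 5, #2→Site 4 1, #3→Site 3 6, #4→Site 4 11, #5→Site 3 2, #6→Site 4 6
  travel time 31, fixed 9 → total 40.
Compare {Site 2, Site 4}: travel time 31 + fixed 13 = 44.
Compare {Site 1, Site 3, Site 4}: travel time 31 + fixed 13 = 44.
Compare {Site 1, Site 4}: travel time 37 + fixed 10 = 47.
All other subsets cost ≥ 44. Minimum total cost: 40.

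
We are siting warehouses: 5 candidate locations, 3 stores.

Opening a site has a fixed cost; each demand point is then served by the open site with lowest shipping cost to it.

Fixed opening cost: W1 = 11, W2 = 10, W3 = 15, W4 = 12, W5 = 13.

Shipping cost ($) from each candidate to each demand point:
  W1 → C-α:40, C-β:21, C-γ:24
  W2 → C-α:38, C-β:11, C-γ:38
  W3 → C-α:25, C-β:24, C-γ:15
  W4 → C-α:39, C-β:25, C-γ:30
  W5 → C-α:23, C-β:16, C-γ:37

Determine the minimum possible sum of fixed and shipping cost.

Open {W2, W3}: assign each demand point to its cheapest open site.
  C-α→W3 25, C-β→W2 11, C-γ→W3 15
  shipping cost 51, fixed 25 → total 76.
Compare {W3}: shipping cost 64 + fixed 15 = 79.
Compare {W3, W5}: shipping cost 54 + fixed 28 = 82.
Compare {W1, W3}: shipping cost 61 + fixed 26 = 87.
All other subsets cost ≥ 79. Minimum total cost: 76.

76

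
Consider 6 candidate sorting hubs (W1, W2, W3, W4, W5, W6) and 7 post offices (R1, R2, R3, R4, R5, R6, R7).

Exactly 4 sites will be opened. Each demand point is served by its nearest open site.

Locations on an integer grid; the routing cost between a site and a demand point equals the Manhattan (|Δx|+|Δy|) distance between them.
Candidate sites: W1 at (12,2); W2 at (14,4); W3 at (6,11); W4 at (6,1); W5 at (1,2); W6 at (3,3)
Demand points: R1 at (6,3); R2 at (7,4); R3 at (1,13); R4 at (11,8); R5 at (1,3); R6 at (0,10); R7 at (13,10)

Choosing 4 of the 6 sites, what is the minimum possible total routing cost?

Open {W2, W3, W4, W5}.
  R1→W4 2, R2→W4 4, R3→W3 7, R4→W2 7, R5→W5 1, R6→W3 7, R7→W2 7  ⇒ total 35.
Compare {W1, W3, W4, W5}: total 36.
Compare {W2, W3, W4, W6}: total 36.
No size-4 selection does better; minimum is 35.

35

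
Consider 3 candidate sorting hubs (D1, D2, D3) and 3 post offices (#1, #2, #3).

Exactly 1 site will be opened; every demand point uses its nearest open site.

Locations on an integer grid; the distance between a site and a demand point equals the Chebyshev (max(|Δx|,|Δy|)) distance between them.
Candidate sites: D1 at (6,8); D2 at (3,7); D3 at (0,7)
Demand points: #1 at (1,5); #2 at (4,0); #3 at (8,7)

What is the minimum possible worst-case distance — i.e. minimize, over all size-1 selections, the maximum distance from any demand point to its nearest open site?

Open {D2}.
  Farthest demand point is #2 at distance 7 (to D2); all others are ≤ 7.
With {D1} the worst case is 8.
With {D3} the worst case is 8.
No size-1 selection achieves below 7.

7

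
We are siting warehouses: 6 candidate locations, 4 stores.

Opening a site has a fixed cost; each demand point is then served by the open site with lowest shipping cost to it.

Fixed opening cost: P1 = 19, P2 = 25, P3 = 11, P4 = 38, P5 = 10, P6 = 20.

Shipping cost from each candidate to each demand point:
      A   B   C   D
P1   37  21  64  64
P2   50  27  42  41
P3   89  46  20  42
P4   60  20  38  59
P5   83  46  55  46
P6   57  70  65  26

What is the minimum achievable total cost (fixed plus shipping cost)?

Open {P1, P3}: assign each demand point to its cheapest open site.
  A→P1 37, B→P1 21, C→P3 20, D→P3 42
  shipping cost 120, fixed 30 → total 150.
Compare {P1, P3, P6}: shipping cost 104 + fixed 50 = 154.
Compare {P1, P3, P5}: shipping cost 120 + fixed 40 = 160.
Compare {P1, P3, P5, P6}: shipping cost 104 + fixed 60 = 164.
All other subsets cost ≥ 154. Minimum total cost: 150.

150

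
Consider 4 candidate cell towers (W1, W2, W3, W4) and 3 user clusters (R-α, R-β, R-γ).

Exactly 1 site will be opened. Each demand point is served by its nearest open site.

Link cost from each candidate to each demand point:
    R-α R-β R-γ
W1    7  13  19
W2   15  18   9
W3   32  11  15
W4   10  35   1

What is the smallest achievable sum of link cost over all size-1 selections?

Open {W1}.
  R-α→W1 7, R-β→W1 13, R-γ→W1 19  ⇒ total 39.
Compare {W2}: total 42.
Compare {W4}: total 46.
No size-1 selection does better; minimum is 39.

39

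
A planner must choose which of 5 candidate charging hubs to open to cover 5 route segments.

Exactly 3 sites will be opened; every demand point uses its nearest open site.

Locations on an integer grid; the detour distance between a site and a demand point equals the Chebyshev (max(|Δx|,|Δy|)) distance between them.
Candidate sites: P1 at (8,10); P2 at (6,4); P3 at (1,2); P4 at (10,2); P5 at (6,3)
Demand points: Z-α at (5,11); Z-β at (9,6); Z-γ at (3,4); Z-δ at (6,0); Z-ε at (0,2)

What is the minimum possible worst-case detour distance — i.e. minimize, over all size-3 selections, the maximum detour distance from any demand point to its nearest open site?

Open {P1, P3, P5}.
  Farthest demand point is Z-α at detour distance 3 (to P1); all others are ≤ 3.
With {P1, P2, P3} the worst case is 4.
With {P1, P3, P4} the worst case is 4.
No size-3 selection achieves below 3.

3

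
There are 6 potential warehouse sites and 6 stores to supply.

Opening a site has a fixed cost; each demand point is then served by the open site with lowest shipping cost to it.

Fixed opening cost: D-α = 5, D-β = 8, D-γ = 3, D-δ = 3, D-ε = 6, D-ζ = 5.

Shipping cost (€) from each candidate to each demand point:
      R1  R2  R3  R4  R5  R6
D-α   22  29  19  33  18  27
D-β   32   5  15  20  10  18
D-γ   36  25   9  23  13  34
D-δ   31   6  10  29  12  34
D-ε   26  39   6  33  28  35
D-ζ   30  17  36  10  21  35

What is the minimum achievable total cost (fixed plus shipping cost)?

94

Open {D-β, D-ε, D-ζ}: assign each demand point to its cheapest open site.
  R1→D-ε 26, R2→D-β 5, R3→D-ε 6, R4→D-ζ 10, R5→D-β 10, R6→D-β 18
  shipping cost 75, fixed 19 → total 94.
Compare {D-α, D-β, D-γ, D-ζ}: shipping cost 74 + fixed 21 = 95.
Compare {D-α, D-β, D-ε, D-ζ}: shipping cost 71 + fixed 24 = 95.
Compare {D-α, D-β, D-δ, D-ζ}: shipping cost 75 + fixed 21 = 96.
All other subsets cost ≥ 95. Minimum total cost: 94.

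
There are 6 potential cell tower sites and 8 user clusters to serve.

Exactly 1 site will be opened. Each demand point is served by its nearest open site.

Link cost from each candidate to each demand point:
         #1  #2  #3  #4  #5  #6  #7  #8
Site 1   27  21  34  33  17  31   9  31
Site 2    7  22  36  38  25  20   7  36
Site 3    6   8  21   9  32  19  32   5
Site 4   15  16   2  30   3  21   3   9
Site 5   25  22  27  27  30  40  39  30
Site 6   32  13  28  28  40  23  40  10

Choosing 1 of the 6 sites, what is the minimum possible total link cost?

99

Open {Site 4}.
  #1→Site 4 15, #2→Site 4 16, #3→Site 4 2, #4→Site 4 30, #5→Site 4 3, #6→Site 4 21, #7→Site 4 3, #8→Site 4 9  ⇒ total 99.
Compare {Site 3}: total 132.
Compare {Site 2}: total 191.
No size-1 selection does better; minimum is 99.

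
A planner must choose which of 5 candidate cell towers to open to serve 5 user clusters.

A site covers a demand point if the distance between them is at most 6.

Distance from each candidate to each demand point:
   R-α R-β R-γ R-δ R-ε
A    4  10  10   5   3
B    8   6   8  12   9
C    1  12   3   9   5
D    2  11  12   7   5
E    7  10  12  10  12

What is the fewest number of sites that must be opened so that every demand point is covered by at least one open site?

3

Coverage sets (demand points within 6 of each site):
  A: {R-α, R-δ, R-ε}
  B: {R-β}
  C: {R-α, R-γ, R-ε}
  D: {R-α, R-ε}
  E: {}
No 2 sites suffice: every size-2 union leaves at least one demand point uncovered.
But {A, B, C} covers everything, so the minimum is 3.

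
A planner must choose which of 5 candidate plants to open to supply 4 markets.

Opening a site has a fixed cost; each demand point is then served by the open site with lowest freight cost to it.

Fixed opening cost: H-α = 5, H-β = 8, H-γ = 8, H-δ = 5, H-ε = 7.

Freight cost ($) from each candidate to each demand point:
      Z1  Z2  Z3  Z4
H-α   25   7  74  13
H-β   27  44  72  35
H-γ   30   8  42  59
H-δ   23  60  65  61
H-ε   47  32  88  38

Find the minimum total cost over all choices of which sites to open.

Open {H-α, H-γ}: assign each demand point to its cheapest open site.
  Z1→H-α 25, Z2→H-α 7, Z3→H-γ 42, Z4→H-α 13
  freight cost 87, fixed 13 → total 100.
Compare {H-α, H-γ, H-δ}: freight cost 85 + fixed 18 = 103.
Compare {H-α, H-γ, H-ε}: freight cost 87 + fixed 20 = 107.
Compare {H-α, H-β, H-γ}: freight cost 87 + fixed 21 = 108.
All other subsets cost ≥ 103. Minimum total cost: 100.

100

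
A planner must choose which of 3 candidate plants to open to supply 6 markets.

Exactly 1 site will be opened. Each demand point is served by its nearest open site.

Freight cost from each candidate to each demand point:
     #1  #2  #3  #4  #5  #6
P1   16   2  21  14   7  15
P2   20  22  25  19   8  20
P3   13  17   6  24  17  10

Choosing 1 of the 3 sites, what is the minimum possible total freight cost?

Open {P1}.
  #1→P1 16, #2→P1 2, #3→P1 21, #4→P1 14, #5→P1 7, #6→P1 15  ⇒ total 75.
Compare {P3}: total 87.
Compare {P2}: total 114.

75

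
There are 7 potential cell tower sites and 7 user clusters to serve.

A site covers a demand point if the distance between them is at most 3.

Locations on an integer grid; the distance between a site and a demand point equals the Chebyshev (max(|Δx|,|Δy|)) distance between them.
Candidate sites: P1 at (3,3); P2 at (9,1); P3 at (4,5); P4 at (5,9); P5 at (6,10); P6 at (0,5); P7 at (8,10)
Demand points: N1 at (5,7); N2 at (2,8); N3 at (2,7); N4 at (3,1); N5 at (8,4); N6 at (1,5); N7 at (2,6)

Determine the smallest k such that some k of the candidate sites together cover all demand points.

Coverage sets (demand points within 3 of each site):
  P1: {N4, N6, N7}
  P2: {N5}
  P3: {N1, N2, N3, N6, N7}
  P4: {N1, N2, N3, N7}
  P5: {N1}
  P6: {N2, N3, N6, N7}
  P7: {N1}
No 2 sites suffice: every size-2 union leaves at least one demand point uncovered.
But {P1, P2, P3} covers everything, so the minimum is 3.

3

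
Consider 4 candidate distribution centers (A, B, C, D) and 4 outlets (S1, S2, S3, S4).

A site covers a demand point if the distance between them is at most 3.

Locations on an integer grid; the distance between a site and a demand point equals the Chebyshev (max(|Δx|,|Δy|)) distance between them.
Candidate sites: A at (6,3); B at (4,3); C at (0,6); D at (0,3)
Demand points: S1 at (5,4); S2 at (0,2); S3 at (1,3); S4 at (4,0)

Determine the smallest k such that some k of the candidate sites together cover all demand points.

Coverage sets (demand points within 3 of each site):
  A: {S1, S4}
  B: {S1, S3, S4}
  C: {S3}
  D: {S2, S3}
No single site covers all 4 demand points.
But {A, D} covers everything, so the minimum is 2.

2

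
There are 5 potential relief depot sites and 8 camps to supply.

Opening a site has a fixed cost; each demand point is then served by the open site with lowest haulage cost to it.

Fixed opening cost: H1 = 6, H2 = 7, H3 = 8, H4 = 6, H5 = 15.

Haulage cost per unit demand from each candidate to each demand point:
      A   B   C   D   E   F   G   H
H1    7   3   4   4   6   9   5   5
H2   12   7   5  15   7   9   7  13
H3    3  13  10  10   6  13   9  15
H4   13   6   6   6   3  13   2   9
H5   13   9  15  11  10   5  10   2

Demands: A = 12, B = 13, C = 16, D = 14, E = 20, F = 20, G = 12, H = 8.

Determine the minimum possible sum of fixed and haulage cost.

430

Open {H1, H3, H4, H5}: assign each demand point to its cheapest open site.
  A→H3 12×3=36, B→H1 13×3=39, C→H1 16×4=64, D→H1 14×4=56, E→H4 20×3=60, F→H5 20×5=100, G→H4 12×2=24, H→H5 8×2=16
  haulage cost 395, fixed 35 → total 430.
Compare {H1, H2, H3, H4, H5}: haulage cost 395 + fixed 42 = 437.
Compare {H1, H4, H5}: haulage cost 443 + fixed 27 = 470.
Compare {H1, H2, H4, H5}: haulage cost 443 + fixed 34 = 477.
All other subsets cost ≥ 437. Minimum total cost: 430.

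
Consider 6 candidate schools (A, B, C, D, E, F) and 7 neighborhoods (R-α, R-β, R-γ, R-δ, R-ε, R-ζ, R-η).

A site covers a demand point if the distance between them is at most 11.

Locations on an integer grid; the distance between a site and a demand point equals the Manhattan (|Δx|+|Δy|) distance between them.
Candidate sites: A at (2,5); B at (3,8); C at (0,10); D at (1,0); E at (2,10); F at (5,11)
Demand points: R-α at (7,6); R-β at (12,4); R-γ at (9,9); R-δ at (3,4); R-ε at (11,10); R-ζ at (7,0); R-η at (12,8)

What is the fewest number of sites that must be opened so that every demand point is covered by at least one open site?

2

Coverage sets (demand points within 11 of each site):
  A: {R-α, R-β, R-γ, R-δ, R-ζ}
  B: {R-α, R-γ, R-δ, R-ε, R-η}
  C: {R-α, R-γ, R-δ, R-ε}
  D: {R-δ, R-ζ}
  E: {R-α, R-γ, R-δ, R-ε}
  F: {R-α, R-γ, R-δ, R-ε, R-η}
No single site covers all 7 demand points.
But {A, B} covers everything, so the minimum is 2.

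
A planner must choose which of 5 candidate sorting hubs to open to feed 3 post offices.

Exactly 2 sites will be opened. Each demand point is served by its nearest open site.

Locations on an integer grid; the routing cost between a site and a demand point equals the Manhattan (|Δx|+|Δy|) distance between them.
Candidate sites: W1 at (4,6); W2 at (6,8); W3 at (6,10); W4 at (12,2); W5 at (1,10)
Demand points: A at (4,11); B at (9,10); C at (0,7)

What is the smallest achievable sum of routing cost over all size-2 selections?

10

Open {W3, W5}.
  A→W3 3, B→W3 3, C→W5 4  ⇒ total 10.
Compare {W1, W3}: total 11.
Compare {W2, W3}: total 13.
No size-2 selection does better; minimum is 10.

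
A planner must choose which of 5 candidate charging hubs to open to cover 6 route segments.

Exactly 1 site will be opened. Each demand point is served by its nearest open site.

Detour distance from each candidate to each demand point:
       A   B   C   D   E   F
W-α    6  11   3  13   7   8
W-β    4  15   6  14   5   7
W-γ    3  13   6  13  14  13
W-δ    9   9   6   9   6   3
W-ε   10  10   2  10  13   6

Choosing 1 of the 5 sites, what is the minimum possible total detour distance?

Open {W-δ}.
  A→W-δ 9, B→W-δ 9, C→W-δ 6, D→W-δ 9, E→W-δ 6, F→W-δ 3  ⇒ total 42.
Compare {W-α}: total 48.
Compare {W-β}: total 51.
No size-1 selection does better; minimum is 42.

42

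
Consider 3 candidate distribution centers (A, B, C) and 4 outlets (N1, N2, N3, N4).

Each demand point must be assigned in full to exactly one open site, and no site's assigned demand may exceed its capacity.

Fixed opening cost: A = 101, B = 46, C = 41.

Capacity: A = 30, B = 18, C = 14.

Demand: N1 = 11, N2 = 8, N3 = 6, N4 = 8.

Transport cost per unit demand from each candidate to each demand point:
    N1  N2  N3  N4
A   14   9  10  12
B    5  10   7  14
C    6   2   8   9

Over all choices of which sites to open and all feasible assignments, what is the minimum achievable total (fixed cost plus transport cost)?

397

Open {A, B, C}; cheapest assignment that respects the capacities:
  A (cap 30, load 8): N4 — cost 8×12 = 96
  B (cap 18, load 17): N1, N3 — cost 11×5 + 6×7 = 97
  C (cap 14, load 8): N2 — cost 8×2 = 16
  Shipping 209, fixed 188 → total 397.
  Any other capacity-feasible assignment to {A, B, C} ships for at least 209.
Compare {A, B}: its best feasible assignment gives total 412.
Compare {A, C}: its best feasible assignment gives total 436.
Every other set of open sites that can feasibly serve all demand totals ≥ 412 even under its best assignment. Minimum: 397.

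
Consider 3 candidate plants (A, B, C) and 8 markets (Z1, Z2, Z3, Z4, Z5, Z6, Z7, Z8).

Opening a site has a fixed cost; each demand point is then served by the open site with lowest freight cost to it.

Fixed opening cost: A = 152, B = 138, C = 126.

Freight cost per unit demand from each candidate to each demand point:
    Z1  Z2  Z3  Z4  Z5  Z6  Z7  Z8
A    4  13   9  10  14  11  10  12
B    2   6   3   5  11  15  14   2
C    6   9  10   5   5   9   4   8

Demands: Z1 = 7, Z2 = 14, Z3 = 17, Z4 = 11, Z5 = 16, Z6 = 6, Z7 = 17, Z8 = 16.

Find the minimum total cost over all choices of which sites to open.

Open {B, C}: assign each demand point to its cheapest open site.
  Z1→B 7×2=14, Z2→B 14×6=84, Z3→B 17×3=51, Z4→B 11×5=55, Z5→C 16×5=80, Z6→C 6×9=54, Z7→C 17×4=68, Z8→B 16×2=32
  freight cost 438, fixed 264 → total 702.
Compare {C}: freight cost 723 + fixed 126 = 849.
Compare {A, B, C}: freight cost 438 + fixed 416 = 854.
Compare {B}: freight cost 740 + fixed 138 = 878.
All other subsets cost ≥ 849. Minimum total cost: 702.

702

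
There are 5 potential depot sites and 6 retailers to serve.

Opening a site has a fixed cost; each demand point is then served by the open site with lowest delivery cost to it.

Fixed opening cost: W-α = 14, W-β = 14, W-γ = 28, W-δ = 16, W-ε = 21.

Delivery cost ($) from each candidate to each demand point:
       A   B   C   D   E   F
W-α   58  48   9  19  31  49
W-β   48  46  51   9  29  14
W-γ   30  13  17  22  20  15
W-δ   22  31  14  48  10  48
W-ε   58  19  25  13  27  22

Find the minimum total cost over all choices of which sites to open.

130

Open {W-β, W-δ}: assign each demand point to its cheapest open site.
  A→W-δ 22, B→W-δ 31, C→W-δ 14, D→W-β 9, E→W-δ 10, F→W-β 14
  delivery cost 100, fixed 30 → total 130.
Compare {W-δ, W-ε}: delivery cost 100 + fixed 37 = 137.
Compare {W-α, W-β, W-δ}: delivery cost 95 + fixed 44 = 139.
Compare {W-β, W-δ, W-ε}: delivery cost 88 + fixed 51 = 139.
All other subsets cost ≥ 137. Minimum total cost: 130.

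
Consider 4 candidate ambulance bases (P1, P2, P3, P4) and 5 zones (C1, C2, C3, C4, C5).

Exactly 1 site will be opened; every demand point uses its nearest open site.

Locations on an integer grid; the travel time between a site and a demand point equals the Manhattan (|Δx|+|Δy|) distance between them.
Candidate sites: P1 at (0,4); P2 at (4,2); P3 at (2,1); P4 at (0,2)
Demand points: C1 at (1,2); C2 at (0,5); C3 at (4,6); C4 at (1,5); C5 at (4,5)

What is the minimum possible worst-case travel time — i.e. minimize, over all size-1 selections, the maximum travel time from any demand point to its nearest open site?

6

Open {P1}.
  Farthest demand point is C3 at travel time 6 (to P1); all others are ≤ 6.
With {P2} the worst case is 7.
With {P3} the worst case is 7.
No size-1 selection achieves below 6.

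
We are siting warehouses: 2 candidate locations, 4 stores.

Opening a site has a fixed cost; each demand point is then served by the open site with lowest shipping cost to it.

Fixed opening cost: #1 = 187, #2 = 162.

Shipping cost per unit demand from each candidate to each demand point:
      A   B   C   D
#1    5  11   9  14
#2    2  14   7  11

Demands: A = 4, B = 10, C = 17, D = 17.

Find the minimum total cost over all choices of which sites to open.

616

Open {#2}: assign each demand point to its cheapest open site.
  A→#2 4×2=8, B→#2 10×14=140, C→#2 17×7=119, D→#2 17×11=187
  shipping cost 454, fixed 162 → total 616.
Compare {#1}: shipping cost 521 + fixed 187 = 708.
Compare {#1, #2}: shipping cost 424 + fixed 349 = 773.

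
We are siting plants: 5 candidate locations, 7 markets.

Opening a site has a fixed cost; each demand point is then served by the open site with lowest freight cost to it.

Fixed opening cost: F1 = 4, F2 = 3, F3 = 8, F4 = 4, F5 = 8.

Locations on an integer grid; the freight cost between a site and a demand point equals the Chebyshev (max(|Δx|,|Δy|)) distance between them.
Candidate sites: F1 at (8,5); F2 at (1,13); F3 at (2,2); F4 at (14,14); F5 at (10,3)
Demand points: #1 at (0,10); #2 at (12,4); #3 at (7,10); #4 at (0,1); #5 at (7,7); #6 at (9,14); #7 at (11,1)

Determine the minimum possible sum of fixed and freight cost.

Open {F1, F2}: assign each demand point to its cheapest open site.
  #1→F2 3, #2→F1 4, #3→F1 5, #4→F1 8, #5→F1 2, #6→F2 8, #7→F1 4
  freight cost 34, fixed 7 → total 41.
Compare {F1, F2, F4}: freight cost 31 + fixed 11 = 42.
Compare {F1, F2, F3}: freight cost 28 + fixed 15 = 43.
Compare {F1}: freight cost 40 + fixed 4 = 44.
All other subsets cost ≥ 42. Minimum total cost: 41.

41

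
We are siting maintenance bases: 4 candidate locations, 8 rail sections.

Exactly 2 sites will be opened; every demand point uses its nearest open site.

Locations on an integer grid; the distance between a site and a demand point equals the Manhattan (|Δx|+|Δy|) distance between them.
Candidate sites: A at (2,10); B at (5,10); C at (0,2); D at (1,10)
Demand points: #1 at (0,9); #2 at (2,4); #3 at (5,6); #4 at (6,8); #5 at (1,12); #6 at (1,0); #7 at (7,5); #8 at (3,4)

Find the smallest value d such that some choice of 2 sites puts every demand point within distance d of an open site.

Open {B, C}.
  Farthest demand point is #7 at distance 7 (to B); all others are ≤ 7.
With {A, C} the worst case is 10.
With {A, D} the worst case is 10.
No size-2 selection achieves below 7.

7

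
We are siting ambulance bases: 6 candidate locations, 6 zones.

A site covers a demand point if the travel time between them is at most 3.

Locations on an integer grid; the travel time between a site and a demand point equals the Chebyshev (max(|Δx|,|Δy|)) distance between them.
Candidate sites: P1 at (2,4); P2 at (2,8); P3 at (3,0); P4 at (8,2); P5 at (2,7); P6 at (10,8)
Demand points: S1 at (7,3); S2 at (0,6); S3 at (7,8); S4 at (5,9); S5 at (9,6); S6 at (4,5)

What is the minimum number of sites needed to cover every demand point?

Coverage sets (demand points within 3 of each site):
  P1: {S2, S6}
  P2: {S2, S4, S6}
  P3: {}
  P4: {S1}
  P5: {S2, S4, S6}
  P6: {S3, S5}
No 2 sites suffice: every size-2 union leaves at least one demand point uncovered.
But {P2, P4, P6} covers everything, so the minimum is 3.

3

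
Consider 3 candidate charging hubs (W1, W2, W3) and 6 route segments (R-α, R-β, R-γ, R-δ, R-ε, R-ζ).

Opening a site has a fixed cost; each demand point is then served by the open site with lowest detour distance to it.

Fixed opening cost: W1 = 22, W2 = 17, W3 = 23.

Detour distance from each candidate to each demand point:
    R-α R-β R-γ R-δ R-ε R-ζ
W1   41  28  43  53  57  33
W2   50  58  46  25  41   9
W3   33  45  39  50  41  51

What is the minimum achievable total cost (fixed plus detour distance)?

226

Open {W1, W2}: assign each demand point to its cheapest open site.
  R-α→W1 41, R-β→W1 28, R-γ→W1 43, R-δ→W2 25, R-ε→W2 41, R-ζ→W2 9
  detour distance 187, fixed 39 → total 226.
Compare {W2, W3}: detour distance 192 + fixed 40 = 232.
Compare {W1, W2, W3}: detour distance 175 + fixed 62 = 237.
Compare {W2}: detour distance 229 + fixed 17 = 246.
All other subsets cost ≥ 232. Minimum total cost: 226.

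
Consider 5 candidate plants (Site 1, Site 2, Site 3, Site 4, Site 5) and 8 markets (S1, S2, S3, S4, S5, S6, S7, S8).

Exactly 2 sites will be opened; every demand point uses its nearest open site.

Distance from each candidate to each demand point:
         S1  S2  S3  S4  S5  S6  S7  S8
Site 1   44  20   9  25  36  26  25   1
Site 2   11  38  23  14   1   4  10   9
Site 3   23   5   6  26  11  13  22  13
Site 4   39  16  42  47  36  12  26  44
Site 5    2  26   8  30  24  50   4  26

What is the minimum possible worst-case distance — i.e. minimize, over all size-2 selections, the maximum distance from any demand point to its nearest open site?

Open {Site 2, Site 3}.
  Farthest demand point is S4 at distance 14 (to Site 2); all others are ≤ 14.
With {Site 1, Site 2} the worst case is 20.
With {Site 2, Site 4} the worst case is 23.
No size-2 selection achieves below 14.

14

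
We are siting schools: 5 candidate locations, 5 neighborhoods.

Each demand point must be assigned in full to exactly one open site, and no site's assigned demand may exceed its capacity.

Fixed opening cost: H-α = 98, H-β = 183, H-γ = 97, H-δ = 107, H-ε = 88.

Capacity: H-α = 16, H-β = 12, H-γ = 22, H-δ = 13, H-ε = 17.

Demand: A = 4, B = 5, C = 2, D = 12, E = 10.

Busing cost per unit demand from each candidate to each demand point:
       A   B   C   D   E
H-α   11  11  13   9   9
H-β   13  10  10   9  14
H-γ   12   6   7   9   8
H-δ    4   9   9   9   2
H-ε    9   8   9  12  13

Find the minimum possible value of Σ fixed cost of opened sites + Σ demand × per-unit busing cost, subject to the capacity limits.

428

Open {H-γ, H-δ}; cheapest assignment that respects the capacities:
  H-γ (cap 22, load 21): A, B, D — cost 4×12 + 5×6 + 12×9 = 186
  H-δ (cap 13, load 12): C, E — cost 2×9 + 10×2 = 38
  Shipping 224, fixed 204 → total 428.
  Any other capacity-feasible assignment to {H-γ, H-δ} ships for at least 224.
Compare {H-γ, H-ε}: its best feasible assignment gives total 467.
Compare {H-α, H-γ}: its best feasible assignment gives total 471.
Every other set of open sites that can feasibly serve all demand totals ≥ 467 even under its best assignment. Minimum: 428.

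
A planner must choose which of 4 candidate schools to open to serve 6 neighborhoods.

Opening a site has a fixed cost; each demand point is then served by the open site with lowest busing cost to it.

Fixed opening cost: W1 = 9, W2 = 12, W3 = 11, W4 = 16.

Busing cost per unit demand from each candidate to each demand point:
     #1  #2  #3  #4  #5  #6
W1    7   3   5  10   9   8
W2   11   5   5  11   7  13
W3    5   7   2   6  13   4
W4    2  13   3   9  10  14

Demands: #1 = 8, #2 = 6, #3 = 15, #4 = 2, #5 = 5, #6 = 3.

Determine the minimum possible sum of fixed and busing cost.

Open {W1, W3, W4}: assign each demand point to its cheapest open site.
  #1→W4 8×2=16, #2→W1 6×3=18, #3→W3 15×2=30, #4→W3 2×6=12, #5→W1 5×9=45, #6→W3 3×4=12
  busing cost 133, fixed 36 → total 169.
Compare {W1, W2, W3, W4}: busing cost 123 + fixed 48 = 171.
Compare {W2, W3, W4}: busing cost 135 + fixed 39 = 174.
Compare {W1, W3}: busing cost 157 + fixed 20 = 177.
All other subsets cost ≥ 171. Minimum total cost: 169.

169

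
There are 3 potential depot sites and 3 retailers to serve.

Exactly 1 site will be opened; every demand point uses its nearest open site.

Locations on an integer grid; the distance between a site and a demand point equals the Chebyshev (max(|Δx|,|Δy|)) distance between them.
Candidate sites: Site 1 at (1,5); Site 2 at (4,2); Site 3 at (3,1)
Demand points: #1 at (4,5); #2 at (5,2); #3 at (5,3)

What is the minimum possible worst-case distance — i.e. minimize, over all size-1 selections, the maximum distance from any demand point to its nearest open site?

3

Open {Site 2}.
  Farthest demand point is #1 at distance 3 (to Site 2); all others are ≤ 3.
With {Site 1} the worst case is 4.
With {Site 3} the worst case is 4.
No size-1 selection achieves below 3.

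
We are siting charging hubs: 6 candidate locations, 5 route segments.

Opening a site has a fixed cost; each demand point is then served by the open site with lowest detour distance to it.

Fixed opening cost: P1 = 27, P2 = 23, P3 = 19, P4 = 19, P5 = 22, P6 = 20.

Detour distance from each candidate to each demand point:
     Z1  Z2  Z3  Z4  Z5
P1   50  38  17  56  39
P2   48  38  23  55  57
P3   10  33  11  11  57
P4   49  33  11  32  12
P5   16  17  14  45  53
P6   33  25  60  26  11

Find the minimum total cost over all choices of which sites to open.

Open {P3, P6}: assign each demand point to its cheapest open site.
  Z1→P3 10, Z2→P6 25, Z3→P3 11, Z4→P3 11, Z5→P6 11
  detour distance 68, fixed 39 → total 107.
Compare {P3, P4}: detour distance 77 + fixed 38 = 115.
Compare {P3, P4, P5}: detour distance 61 + fixed 60 = 121.
Compare {P3, P5, P6}: detour distance 60 + fixed 61 = 121.
All other subsets cost ≥ 115. Minimum total cost: 107.

107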